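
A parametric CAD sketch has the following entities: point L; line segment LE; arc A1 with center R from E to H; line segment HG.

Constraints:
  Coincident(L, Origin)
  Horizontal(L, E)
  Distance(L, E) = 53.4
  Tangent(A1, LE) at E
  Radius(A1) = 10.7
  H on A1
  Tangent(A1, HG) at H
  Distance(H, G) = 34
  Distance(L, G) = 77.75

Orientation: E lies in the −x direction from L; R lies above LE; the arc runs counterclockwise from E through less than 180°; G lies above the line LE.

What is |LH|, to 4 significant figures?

47.54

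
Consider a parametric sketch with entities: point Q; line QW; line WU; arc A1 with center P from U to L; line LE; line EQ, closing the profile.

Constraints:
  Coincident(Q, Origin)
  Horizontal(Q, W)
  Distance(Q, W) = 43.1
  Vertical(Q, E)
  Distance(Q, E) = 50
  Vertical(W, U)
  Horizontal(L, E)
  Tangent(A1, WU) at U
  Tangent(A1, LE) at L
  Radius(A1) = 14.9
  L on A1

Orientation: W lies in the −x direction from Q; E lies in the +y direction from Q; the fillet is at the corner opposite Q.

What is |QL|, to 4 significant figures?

57.40

The virtual corner opposite Q is at (-43.10, 50.00). Since A1 is tangent to WU there, PU ⟂ WU and tangency of A1 to LE means the radius PL is perpendicular to LE, with radius 14.9, so the center P sits 14.9 in from both sides at P = (-28.20, 35.10). That places the tangent points at U = (-43.10, 35.10) on WU and L = (-28.20, 50.00) on LE. Then |QL| = |L − Q| = 57.40.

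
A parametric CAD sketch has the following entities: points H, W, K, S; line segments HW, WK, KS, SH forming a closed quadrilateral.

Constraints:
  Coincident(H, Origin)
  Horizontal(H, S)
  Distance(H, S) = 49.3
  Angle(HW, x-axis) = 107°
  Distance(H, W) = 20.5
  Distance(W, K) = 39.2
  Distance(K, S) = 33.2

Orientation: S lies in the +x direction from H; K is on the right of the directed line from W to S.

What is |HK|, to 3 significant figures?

21.3

Checks: |WK| = 39.20 ✓; |KS| = 33.20 ✓.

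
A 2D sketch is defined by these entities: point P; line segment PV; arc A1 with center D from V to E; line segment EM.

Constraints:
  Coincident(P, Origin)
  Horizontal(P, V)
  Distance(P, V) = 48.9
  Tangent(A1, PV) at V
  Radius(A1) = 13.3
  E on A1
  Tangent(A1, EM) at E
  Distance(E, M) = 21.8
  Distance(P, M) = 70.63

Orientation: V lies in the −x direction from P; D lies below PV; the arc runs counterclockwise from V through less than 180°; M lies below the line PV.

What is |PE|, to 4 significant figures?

63.76

Checks: |DE| = 13.30 ✓; ∠(DE, EM) = 90.00° ✓; |EM| = 21.80 ✓; |PM| = 70.63 ✓.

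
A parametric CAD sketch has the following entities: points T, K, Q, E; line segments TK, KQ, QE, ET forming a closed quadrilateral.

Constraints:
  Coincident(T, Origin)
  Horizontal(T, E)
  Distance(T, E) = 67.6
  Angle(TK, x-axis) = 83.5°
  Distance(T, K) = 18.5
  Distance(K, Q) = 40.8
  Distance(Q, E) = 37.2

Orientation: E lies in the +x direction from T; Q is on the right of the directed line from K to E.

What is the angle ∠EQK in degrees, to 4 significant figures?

121.4°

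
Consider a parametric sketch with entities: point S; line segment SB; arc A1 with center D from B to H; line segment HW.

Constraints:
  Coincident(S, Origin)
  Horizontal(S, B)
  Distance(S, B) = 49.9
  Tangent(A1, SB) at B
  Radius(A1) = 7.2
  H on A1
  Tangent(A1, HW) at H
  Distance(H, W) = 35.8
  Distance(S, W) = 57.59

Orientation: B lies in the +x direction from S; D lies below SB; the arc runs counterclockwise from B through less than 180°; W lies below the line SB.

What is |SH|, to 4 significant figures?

43.23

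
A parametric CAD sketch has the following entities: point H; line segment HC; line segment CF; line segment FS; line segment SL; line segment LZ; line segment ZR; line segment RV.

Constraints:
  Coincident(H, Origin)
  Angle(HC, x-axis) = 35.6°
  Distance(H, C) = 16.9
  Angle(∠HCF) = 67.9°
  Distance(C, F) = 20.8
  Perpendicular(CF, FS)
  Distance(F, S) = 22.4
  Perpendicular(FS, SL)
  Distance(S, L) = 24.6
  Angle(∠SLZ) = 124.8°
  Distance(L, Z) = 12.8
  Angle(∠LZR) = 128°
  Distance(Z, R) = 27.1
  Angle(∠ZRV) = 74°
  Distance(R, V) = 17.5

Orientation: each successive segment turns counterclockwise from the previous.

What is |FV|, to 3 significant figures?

10.2

∠LZR = 128.0° gives ZR at 74.9° from the x-axis; with |ZR| = 27.1, R = (23.8, 20.0). ∠ZRV = 74.0° gives RV at -179° from the x-axis; with |RV| = 17.5, V = (6.34, 19.7). Then |FV| = |V − F| = 10.2.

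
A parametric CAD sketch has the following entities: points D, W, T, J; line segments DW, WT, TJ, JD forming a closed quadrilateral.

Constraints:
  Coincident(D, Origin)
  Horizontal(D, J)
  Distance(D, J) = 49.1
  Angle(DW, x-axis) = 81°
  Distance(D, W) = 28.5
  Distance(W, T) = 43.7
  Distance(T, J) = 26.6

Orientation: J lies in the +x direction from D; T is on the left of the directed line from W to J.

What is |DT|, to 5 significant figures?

54.983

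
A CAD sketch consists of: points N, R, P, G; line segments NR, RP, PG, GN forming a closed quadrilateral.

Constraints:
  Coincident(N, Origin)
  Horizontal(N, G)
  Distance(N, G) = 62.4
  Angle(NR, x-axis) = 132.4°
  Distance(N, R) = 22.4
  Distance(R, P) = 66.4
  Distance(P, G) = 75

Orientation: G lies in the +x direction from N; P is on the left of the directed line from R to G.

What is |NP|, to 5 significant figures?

72.542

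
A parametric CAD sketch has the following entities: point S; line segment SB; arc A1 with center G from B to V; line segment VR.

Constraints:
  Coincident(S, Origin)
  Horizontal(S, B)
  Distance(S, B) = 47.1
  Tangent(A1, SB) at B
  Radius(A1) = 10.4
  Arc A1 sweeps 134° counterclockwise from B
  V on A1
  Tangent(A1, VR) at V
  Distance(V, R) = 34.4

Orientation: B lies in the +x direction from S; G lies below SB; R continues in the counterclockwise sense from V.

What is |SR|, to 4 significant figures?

76.35

S is at the origin; SB is horizontal with |SB| = 47.1 and B on the +x side, so B = (47.10, 0.000). Tangency of A1 to SB means the radius GB is perpendicular to SB, so G = B + (0, -10.4) = (47.10, -10.40). On A1, B sits at bearing 90° from G; a 134° counterclockwise sweep puts V at bearing 224°, so V = G + 10.4·(cos 224°, sin 224°) = (39.62, -17.62). A1 meets VR tangentially, so GV is at right angles to VR, so VR runs along (−sin 224°, cos 224°); with |VR| = 34.4, R = (63.52, -42.37). Then |SR| = |R − S| = 76.35.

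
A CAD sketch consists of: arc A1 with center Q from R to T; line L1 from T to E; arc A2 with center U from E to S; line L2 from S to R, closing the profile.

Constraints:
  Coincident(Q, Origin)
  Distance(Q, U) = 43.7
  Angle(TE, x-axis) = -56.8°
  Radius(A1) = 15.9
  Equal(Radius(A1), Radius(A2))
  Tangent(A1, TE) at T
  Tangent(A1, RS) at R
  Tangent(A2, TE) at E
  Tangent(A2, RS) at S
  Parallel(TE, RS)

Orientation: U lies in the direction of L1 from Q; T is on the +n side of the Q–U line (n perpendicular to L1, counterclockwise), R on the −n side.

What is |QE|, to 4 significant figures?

46.50

The slot axis is L1's direction at -56.8°, so u = (cos -56.8°, sin -56.8°) = (0.5476, -0.8368) and n = (−sin -56.8°, cos -56.8°) = (0.8368, 0.5476). Q is at the origin and U lies 43.7 along u from Q, so U = 43.7·u = (23.93, -36.57). Tangency of A1 to both parallel lines with radius 15.9 puts T and R at Q ± 15.9·n: T = (13.30, 8.706), R = (-13.30, -8.706). Equal radii place E and S the same way about U: E = U + 15.9·n = (37.23, -27.86), S = U − 15.9·n = (10.62, -45.27). Then |QE| = |E − Q| = 46.50.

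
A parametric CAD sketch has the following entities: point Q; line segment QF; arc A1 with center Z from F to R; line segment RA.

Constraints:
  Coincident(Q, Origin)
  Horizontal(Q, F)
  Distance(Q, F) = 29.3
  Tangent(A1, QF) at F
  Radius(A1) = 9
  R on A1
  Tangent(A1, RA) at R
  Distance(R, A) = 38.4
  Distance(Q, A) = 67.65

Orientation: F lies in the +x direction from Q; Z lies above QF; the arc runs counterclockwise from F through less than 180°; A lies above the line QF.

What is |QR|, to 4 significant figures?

37.45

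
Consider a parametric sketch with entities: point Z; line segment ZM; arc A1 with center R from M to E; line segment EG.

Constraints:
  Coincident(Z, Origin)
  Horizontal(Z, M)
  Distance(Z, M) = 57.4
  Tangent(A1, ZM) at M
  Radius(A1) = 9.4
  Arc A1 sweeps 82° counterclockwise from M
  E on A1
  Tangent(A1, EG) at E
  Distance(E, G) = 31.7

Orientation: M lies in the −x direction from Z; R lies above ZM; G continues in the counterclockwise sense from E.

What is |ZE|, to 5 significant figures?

48.767

Tangency of A1 to ZM means the radius RM is perpendicular to ZM, so R = M + (0, 9.4) = (-57.400, 9.4000). On A1, M sits at bearing -90° from R; an 82° counterclockwise sweep puts E at bearing -8°, so E = R + 9.4·(cos -8°, sin -8°) = (-48.091, 8.0918). Then |ZE| = |E − Z| = 48.767.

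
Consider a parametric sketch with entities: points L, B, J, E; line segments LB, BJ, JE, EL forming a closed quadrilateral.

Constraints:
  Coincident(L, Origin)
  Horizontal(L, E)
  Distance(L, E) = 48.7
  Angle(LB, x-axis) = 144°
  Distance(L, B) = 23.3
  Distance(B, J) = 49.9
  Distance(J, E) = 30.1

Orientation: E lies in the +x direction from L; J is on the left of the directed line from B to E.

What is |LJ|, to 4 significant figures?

38.23

L is at the origin; L and E share the same y with |LE| = 48.7 and E in +x, so E = (48.7, 0). LB runs at 144.0° with |LB| = 23.3, so B = (-18.85, 13.70). J is determined by |BJ| = 49.9 and |JE| = 30.1 together: it lies at the intersection of circle(B, 49.9) and circle(E, 30.1). With |BE| = 68.92, the foot of the radical line on BE is 45.95 from B and the perpendicular offset is √(49.9² − 45.95²) = 19.45. Taking the left-of-BE solution: J = (30.05, 23.63).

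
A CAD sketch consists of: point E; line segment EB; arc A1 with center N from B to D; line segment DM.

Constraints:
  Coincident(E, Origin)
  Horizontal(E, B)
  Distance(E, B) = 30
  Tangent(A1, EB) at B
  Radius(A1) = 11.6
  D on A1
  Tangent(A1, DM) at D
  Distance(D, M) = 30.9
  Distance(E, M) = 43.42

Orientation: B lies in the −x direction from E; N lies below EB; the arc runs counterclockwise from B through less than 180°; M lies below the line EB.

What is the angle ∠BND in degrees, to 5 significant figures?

138.17°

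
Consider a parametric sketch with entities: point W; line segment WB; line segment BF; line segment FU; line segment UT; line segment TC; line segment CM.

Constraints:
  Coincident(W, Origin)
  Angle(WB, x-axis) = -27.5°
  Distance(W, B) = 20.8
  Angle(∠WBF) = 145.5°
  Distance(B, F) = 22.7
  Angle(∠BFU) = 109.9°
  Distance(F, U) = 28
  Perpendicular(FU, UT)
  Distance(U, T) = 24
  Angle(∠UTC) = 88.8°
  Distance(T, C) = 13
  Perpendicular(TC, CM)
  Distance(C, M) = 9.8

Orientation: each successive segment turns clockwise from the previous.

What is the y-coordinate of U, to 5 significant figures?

-50.423

W is at the origin; WB runs at -27.5° with length 20.8, so B = (18.450, -9.6044). ∠WBF = 145.5° gives BF at -62.000° from the x-axis; with |BF| = 22.7, F = (29.107, -29.647). ∠BFU = 109.9° gives FU at -132.10° from the x-axis; with |FU| = 28.0, U = (10.335, -50.423). So U.y = -50.423.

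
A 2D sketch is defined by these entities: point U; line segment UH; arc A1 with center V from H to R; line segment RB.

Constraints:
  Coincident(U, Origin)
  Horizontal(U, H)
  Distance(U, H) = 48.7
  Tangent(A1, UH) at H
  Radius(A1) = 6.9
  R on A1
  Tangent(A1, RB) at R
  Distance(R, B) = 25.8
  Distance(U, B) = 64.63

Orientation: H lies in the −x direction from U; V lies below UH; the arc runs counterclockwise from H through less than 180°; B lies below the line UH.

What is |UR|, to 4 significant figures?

56.02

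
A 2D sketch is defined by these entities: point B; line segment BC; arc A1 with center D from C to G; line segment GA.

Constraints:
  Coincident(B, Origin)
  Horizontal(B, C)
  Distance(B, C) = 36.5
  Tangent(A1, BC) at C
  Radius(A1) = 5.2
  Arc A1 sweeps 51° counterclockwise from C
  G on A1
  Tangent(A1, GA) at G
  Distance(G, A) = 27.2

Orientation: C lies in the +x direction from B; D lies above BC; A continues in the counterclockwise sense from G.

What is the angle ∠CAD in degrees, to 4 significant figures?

7.292°

B is at the origin; BC is horizontal with |BC| = 36.5 and C on the +x side, so C = (36.50, 0.000). Since A1 is tangent to BC there, DC ⟂ BC, so D = C + (0, 5.2) = (36.50, 5.200). On A1, C sits at bearing -90° from D; a 51° counterclockwise sweep puts G at bearing -39°, so G = D + 5.2·(cos -39°, sin -39°) = (40.54, 1.928). A1 meets GA tangentially, so DG is at right angles to GA, so GA runs along (−sin -39°, cos -39°); with |GA| = 27.2, A = (57.66, 23.07). Then cos ∠CAD = AC·AD / (|AC||AD|), giving 7.292°.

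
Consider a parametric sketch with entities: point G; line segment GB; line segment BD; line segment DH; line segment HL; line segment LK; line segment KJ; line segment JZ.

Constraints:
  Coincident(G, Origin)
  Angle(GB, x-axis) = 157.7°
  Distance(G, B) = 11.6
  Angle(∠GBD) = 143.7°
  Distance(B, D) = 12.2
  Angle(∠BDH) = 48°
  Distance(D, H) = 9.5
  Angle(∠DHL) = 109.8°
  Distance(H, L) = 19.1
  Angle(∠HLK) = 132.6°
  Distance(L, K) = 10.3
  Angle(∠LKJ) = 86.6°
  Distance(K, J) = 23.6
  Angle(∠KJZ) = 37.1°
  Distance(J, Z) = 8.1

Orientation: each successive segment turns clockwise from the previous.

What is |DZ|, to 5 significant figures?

14.117

G is at the origin; GB runs at 157.7° with length 11.6, so B = (-10.732, 4.4017). ∠GBD = 143.7° gives BD at 121.40° from the x-axis; with |BD| = 12.2, D = (-17.089, 14.815). ∠BDH = 48.0° gives DH at -10.600° from the x-axis; with |DH| = 9.5, H = (-7.7509, 13.067). ∠DHL = 109.8° gives HL at -80.800° from the x-axis; with |HL| = 19.1, L = (-4.6971, -5.7868). ∠HLK = 132.6° gives LK at -128.20° from the x-axis; with |LK| = 10.3, K = (-11.067, -13.881). ∠LKJ = 86.6° gives KJ at 138.40° from the x-axis; with |KJ| = 23.6, J = (-28.715, 1.7875). ∠KJZ = 37.1° gives JZ at -4.5000° from the x-axis; with |JZ| = 8.1, Z = (-20.640, 1.1520). Then |DZ| = |Z − D| = 14.117.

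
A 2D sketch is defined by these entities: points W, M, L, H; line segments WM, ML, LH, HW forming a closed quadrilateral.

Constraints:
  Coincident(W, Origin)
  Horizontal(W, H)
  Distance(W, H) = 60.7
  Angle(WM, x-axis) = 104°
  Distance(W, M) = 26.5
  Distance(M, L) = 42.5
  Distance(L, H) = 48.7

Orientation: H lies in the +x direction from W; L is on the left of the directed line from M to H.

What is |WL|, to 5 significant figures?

52.454

Checks: |ML| = 42.50 ✓; |LH| = 48.70 ✓.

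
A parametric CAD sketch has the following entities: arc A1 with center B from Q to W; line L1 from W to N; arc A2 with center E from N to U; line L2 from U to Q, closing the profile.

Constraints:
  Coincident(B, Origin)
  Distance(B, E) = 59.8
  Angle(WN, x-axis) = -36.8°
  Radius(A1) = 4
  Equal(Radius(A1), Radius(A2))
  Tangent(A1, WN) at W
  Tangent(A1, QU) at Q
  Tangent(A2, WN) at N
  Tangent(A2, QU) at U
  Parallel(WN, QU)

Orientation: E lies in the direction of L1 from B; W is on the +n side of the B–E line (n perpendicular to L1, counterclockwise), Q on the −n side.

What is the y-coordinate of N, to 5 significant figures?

-32.619

Tangency of A1 to both parallel lines with radius 4.0 puts W and Q at B ± 4.0·n: W = (2.3961, 3.2029), Q = (-2.3961, -3.2029). Equal radii place N and U the same way about E: N = E + 4.0·n = (50.280, -32.619), U = E − 4.0·n = (45.488, -39.025). So N.y = -32.619.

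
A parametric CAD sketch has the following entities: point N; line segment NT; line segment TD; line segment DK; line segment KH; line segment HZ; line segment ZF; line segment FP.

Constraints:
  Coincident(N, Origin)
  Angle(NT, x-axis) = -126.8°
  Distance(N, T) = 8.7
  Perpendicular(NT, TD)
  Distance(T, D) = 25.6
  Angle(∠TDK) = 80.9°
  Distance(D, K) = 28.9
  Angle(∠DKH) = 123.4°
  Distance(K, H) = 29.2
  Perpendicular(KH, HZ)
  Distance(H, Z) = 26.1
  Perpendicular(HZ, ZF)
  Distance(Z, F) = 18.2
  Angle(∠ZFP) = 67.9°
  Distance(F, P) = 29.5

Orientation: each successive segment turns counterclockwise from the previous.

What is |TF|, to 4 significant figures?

9.279

The perpendicularity gives HZ at right angles to KH, so HZ runs at -151.1°; with |HZ| = 26.1, Z = (-8.240, 16.24). The perpendicularity gives ZF at right angles to HZ, so ZF runs at -61.10°; with |ZF| = 18.2, F = (0.5554, 0.3029). Then |TF| = |F − T| = 9.279.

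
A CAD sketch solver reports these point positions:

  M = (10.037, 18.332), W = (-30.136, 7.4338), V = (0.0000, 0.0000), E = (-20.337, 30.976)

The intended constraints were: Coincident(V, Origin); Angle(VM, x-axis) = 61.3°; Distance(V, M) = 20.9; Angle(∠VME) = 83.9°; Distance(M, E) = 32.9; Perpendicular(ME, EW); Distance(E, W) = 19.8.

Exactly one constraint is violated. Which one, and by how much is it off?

Distance(E, W) = 19.8 — off by 5.70.

V = (0.00, 0.00) ✓; VM at 61.30° ✓; |VM| = 20.90 ✓; ∠VME = 83.90° ✓; |ME| = 32.90 ✓; ∠(ME, EW) = 90.00° ✓; |EW| = 25.50 ✗.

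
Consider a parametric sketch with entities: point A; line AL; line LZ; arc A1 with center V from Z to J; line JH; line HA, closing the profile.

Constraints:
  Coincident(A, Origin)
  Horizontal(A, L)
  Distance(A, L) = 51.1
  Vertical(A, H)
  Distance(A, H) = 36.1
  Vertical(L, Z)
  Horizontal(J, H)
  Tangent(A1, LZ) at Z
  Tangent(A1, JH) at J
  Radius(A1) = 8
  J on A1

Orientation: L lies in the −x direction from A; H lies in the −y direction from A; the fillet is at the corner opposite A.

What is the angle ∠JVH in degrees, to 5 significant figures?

79.485°

A is at the origin; AL is horizontal with |AL| = 51.1 and L on the −x side, so L = (-51.100, 0.0000). AH is vertical with |AH| = 36.1 and H on the −y side, so H = (0.0000, -36.100). The virtual corner opposite A is at (-51.100, -36.100). Tangency of A1 to LZ means the radius VZ is perpendicular to LZ and tangency of A1 to JH means the radius VJ is perpendicular to JH, with radius 8.0, so the center V sits 8.0 in from both sides at V = (-43.100, -28.100). That places the tangent points at Z = (-51.100, -28.100) on LZ and J = (-43.100, -36.100) on JH. Then cos ∠JVH = VJ·VH / (|VJ||VH|), giving 79.485°.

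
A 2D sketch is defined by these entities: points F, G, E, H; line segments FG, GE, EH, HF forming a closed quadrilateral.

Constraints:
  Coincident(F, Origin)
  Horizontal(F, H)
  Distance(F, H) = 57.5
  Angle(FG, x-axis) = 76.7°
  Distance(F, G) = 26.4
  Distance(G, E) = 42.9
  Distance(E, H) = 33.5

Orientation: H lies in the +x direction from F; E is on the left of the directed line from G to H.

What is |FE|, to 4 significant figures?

58.22

Checks: |GE| = 42.90 ✓; |EH| = 33.50 ✓.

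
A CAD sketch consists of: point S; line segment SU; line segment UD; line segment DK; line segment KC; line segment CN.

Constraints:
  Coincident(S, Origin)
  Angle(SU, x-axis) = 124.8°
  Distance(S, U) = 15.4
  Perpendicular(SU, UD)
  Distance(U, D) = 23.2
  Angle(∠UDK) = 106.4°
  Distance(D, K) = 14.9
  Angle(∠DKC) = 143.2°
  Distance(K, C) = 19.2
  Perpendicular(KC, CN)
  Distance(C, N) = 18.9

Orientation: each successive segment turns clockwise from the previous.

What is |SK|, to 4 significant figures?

27.43

S is at the origin; SU runs at 124.8° with length 15.4, so U = (-8.789, 12.65). SU is perpendicular to UD, so UD runs at 34.80°; with |UD| = 23.2, D = (10.26, 25.89). ∠UDK = 106.4° gives DK at -38.80° from the x-axis; with |DK| = 14.9, K = (21.87, 16.55). Then |SK| = |K − S| = 27.43.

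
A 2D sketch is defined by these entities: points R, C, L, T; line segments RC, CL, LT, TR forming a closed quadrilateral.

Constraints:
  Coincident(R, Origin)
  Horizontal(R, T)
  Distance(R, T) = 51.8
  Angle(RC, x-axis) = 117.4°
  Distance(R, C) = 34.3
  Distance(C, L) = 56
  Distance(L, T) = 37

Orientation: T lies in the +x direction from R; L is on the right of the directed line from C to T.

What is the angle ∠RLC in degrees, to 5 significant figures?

14.123°

Checks: |CL| = 56.00 ✓; |LT| = 37.00 ✓.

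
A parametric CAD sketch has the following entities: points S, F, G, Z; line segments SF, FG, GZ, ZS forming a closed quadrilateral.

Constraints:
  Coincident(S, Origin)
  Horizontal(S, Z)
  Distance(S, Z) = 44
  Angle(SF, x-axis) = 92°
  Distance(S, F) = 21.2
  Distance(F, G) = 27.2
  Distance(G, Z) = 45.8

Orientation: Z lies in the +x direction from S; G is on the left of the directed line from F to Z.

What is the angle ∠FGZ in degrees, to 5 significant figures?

81.066°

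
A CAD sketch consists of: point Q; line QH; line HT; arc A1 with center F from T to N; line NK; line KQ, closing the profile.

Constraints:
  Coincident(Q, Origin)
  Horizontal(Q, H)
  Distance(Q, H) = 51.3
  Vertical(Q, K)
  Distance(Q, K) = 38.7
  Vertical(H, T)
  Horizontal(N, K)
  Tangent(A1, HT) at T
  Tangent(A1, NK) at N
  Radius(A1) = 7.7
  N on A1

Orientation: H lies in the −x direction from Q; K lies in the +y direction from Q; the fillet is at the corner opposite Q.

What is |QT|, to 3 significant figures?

59.9

Q is at the origin; Q and H share the same y with |QH| = 51.3 and H on the −x side, so H = (-51.3, 0.00). QK is vertical with |QK| = 38.7 and K on the +y side, so K = (0.00, 38.7). The virtual corner opposite Q is at (-51.3, 38.7). A1 meets HT tangentially, so FT is at right angles to HT and since A1 is tangent to NK there, FN ⟂ NK, with radius 7.7, so the center F sits 7.7 in from both sides at F = (-43.6, 31.0). That places the tangent points at T = (-51.3, 31.0) on HT and N = (-43.6, 38.7) on NK. Then |QT| = |T − Q| = 59.9.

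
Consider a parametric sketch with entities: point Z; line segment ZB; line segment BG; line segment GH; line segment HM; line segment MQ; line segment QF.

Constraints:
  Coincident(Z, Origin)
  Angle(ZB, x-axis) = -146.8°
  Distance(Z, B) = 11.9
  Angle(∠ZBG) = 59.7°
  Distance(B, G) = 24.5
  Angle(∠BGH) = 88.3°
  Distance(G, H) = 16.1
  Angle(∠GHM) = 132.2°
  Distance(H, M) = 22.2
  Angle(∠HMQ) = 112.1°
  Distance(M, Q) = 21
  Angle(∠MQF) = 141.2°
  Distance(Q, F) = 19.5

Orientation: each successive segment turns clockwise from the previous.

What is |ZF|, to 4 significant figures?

26.40

∠HMQ = 112.1° gives MQ at -114.5° from the x-axis; with |MQ| = 21.0, Q = (11.44, -16.95). ∠MQF = 141.2° gives QF at -153.3° from the x-axis; with |QF| = 19.5, F = (-5.977, -25.71). Then |ZF| = |F − Z| = 26.40.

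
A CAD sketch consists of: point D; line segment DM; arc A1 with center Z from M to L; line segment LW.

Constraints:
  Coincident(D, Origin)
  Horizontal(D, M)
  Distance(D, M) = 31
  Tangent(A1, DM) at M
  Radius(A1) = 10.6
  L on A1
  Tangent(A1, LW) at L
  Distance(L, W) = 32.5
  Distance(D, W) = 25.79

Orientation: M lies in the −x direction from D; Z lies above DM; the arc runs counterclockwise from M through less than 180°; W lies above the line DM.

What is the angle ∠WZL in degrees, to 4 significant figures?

71.94°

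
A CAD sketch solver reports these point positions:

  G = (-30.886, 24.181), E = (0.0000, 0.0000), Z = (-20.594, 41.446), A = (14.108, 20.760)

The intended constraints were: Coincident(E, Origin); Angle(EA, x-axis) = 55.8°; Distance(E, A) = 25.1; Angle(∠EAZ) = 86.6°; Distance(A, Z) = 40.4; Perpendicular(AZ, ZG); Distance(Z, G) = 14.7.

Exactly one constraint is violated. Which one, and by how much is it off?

Distance(Z, G) = 14.7 — off by 5.40.

E = (0.00, 0.00) ✓; EA at 55.80° ✓; |EA| = 25.10 ✓; ∠EAZ = 86.60° ✓; |AZ| = 40.40 ✓; ∠(AZ, ZG) = 90.00° ✓; |ZG| = 20.10 ✗.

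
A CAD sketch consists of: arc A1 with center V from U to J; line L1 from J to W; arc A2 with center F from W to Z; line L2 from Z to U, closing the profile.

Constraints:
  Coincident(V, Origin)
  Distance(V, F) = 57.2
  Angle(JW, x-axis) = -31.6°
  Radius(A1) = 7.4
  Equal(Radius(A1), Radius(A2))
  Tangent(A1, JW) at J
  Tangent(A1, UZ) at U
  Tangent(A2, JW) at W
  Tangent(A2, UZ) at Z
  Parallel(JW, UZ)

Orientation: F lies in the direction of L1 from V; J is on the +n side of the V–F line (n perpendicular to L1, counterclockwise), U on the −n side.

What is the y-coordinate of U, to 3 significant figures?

-6.30

The slot axis is L1's direction at -31.6°, so u = (cos -31.6°, sin -31.6°) = (0.852, -0.524) and n = (−sin -31.6°, cos -31.6°) = (0.524, 0.852). V is at the origin and F lies 57.2 along u from V, so F = 57.2·u = (48.7, -30.0). Tangency of A1 to both parallel lines with radius 7.4 puts J and U at V ± 7.4·n: J = (3.88, 6.30), U = (-3.88, -6.30). So U.y = -6.30.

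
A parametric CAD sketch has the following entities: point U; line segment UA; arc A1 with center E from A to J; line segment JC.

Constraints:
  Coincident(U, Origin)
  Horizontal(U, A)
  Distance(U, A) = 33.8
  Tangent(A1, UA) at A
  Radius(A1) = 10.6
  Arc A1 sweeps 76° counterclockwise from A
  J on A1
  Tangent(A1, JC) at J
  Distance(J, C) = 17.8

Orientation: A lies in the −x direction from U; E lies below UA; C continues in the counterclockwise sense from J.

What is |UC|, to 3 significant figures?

54.6

U is at the origin; U and A share the same y with |UA| = 33.8 and A on the −x side, so A = (-33.8, 0.00). Since A1 is tangent to UA there, EA ⟂ UA, so E = A + (0, -10.6) = (-33.8, -10.6). On A1, A sits at bearing 90° from E; a 76° counterclockwise sweep puts J at bearing 166°, so J = E + 10.6·(cos 166°, sin 166°) = (-44.1, -8.04). Tangency of A1 to JC means the radius EJ is perpendicular to JC, so JC runs along (−sin 166°, cos 166°); with |JC| = 17.8, C = (-48.4, -25.3). Then |UC| = |C − U| = 54.6.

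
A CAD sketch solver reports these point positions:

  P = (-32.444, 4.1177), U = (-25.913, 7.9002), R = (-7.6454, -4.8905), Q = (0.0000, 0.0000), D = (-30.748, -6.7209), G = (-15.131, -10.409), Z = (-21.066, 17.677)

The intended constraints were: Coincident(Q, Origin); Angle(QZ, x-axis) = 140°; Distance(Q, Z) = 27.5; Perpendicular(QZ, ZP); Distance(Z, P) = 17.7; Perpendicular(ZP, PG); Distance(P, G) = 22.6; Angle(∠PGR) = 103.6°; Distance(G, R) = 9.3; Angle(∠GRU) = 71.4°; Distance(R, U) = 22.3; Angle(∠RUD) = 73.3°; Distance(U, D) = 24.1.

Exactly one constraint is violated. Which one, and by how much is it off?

Distance(U, D) = 24.1 — off by 8.70.

Q = (0.00, 0.00) ✓; QZ at 140.0° ✓; |QZ| = 27.50 ✓; ∠(QZ, ZP) = 90.00° ✓; |ZP| = 17.70 ✓; ∠(ZP, PG) = 90.00° ✓; |PG| = 22.60 ✓; ∠PGR = 103.6° ✓; |GR| = 9.300 ✓; ∠GRU = 71.40° ✓; |RU| = 22.30 ✓; ∠RUD = 73.30° ✓; |UD| = 15.40 ✗.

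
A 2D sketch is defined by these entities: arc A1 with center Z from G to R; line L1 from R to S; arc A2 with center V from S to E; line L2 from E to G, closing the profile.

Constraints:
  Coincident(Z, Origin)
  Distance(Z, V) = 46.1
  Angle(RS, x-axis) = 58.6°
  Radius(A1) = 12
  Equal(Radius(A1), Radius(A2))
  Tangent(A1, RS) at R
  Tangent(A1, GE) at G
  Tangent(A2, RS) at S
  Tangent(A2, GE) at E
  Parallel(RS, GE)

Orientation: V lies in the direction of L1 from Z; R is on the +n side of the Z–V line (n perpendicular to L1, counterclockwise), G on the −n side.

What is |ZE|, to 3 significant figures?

47.6

The slot axis is L1's direction at 58.6°, so u = (cos 58.6°, sin 58.6°) = (0.521, 0.854) and n = (−sin 58.6°, cos 58.6°) = (-0.854, 0.521). Z is at the origin and V lies 46.1 along u from Z, so V = 46.1·u = (24.0, 39.3). Tangency of A1 to both parallel lines with radius 12.0 puts R and G at Z ± 12.0·n: R = (-10.2, 6.25), G = (10.2, -6.25). Equal radii place S and E the same way about V: S = V + 12.0·n = (13.8, 45.6), E = V − 12.0·n = (34.3, 33.1). Then |ZE| = |E − Z| = 47.6.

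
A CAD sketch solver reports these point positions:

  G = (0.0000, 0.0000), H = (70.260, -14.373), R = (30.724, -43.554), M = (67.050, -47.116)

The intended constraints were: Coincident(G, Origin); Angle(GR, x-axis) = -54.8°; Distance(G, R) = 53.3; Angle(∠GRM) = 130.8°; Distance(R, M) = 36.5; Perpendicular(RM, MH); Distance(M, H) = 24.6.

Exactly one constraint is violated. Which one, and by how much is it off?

Distance(M, H) = 24.6 — off by 8.30.

G = (0.00, 0.00) ✓; GR at -54.80° ✓; |GR| = 53.30 ✓; ∠GRM = 130.8° ✓; |RM| = 36.50 ✓; ∠(RM, MH) = 90.00° ✓; |MH| = 32.90 ✗.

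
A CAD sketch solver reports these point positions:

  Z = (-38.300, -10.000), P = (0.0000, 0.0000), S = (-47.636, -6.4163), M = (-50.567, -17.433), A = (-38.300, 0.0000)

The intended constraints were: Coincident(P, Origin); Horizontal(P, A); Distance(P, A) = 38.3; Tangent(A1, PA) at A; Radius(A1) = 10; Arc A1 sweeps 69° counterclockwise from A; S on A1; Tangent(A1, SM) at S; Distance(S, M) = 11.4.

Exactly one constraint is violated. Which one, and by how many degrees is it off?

Tangent(A1, SM) at S — off by 6.10°.

P = (0.00, 0.00) ✓; P.y = 0.00, A.y = 0.00 ✓; |PA| = 38.30 ✓; ∠(ZA, AP) = 90.00° ✓; |ZA| = 10.00 ✓; bearing(Z→S) − bearing(Z→A) = 69.00° ✓; |ZS| = 10.00 ✓; ∠(ZS, SM) = 83.90° ✗; |SM| = 11.40 ✓.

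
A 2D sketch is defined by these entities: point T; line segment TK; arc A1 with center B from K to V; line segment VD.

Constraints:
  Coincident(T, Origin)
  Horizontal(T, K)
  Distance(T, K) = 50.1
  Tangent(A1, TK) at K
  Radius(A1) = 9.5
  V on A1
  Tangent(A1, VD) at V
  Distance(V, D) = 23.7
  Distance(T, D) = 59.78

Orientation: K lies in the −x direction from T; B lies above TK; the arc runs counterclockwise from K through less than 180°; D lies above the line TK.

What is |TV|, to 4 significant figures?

42.93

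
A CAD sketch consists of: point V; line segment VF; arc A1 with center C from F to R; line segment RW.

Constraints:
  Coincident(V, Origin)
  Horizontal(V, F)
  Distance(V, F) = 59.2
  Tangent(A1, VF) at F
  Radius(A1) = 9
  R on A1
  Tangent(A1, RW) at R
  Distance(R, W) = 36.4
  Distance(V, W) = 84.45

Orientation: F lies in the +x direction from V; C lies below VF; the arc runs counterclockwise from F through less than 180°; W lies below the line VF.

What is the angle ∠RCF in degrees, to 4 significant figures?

123.7°

V is at the origin; V and F share the same y with |VF| = 59.2 and F on the +x side, so F = (59.20, 0.000). A1 meets VF tangentially, so CF is at right angles to VF, so C = F + (0, -9) = (59.20, -9.000). Since CR ⟂ RW (tangency), |CW| = √(9.0² + 36.4²) = 37.50 regardless of where R sits on A1. So W lies on both circle(V, 84.45) and circle(C, 37.50); the below-VF intersection is W = (71.91, -44.28). R is the foot of the tangent from W: R = (51.71, -13.99).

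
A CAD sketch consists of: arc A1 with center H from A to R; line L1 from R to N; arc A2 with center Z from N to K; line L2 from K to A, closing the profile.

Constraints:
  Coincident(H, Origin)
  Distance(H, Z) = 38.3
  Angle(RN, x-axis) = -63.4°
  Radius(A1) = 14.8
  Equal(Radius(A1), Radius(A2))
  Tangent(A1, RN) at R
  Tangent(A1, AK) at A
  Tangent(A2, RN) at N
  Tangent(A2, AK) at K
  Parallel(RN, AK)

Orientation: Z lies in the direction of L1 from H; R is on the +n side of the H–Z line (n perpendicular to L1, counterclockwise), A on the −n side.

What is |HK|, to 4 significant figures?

41.06

The slot axis is L1's direction at -63.4°, so u = (cos -63.4°, sin -63.4°) = (0.4478, -0.8942) and n = (−sin -63.4°, cos -63.4°) = (0.8942, 0.4478). H is at the origin and Z lies 38.3 along u from H, so Z = 38.3·u = (17.15, -34.25). Tangency of A1 to both parallel lines with radius 14.8 puts R and A at H ± 14.8·n: R = (13.23, 6.627), A = (-13.23, -6.627). Equal radii place N and K the same way about Z: N = Z + 14.8·n = (30.38, -27.62), K = Z − 14.8·n = (3.916, -40.87). Then |HK| = |K − H| = 41.06.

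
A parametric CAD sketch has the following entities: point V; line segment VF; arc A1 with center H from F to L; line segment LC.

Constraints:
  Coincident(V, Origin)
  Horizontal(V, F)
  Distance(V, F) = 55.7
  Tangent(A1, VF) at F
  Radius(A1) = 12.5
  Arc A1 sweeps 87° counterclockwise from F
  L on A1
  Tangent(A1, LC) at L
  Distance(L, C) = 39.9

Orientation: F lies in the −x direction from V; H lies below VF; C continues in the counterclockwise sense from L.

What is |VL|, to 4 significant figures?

69.20

The tangent condition forces HF to be normal to VF, so H = F + (0, -12.5) = (-55.70, -12.50). On A1, F sits at bearing 90° from H; an 87° counterclockwise sweep puts L at bearing 177°, so L = H + 12.5·(cos 177°, sin 177°) = (-68.18, -11.85). Then |VL| = |L − V| = 69.20.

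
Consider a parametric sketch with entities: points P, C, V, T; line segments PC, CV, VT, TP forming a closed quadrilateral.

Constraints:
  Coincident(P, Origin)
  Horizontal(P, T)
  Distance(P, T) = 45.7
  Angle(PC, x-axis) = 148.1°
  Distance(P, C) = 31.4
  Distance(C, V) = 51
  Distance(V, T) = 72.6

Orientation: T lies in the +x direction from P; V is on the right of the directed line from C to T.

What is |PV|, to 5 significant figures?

38.533

Checks: |CV| = 51.00 ✓; |VT| = 72.60 ✓.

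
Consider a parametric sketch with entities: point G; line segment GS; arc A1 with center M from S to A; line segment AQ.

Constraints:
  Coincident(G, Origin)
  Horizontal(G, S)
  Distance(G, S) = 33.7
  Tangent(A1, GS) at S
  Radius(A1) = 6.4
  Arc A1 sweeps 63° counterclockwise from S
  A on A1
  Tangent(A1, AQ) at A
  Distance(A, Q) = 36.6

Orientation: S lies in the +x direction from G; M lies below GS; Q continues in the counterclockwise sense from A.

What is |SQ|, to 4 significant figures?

42.45

On A1, S sits at bearing 90° from M; a 63° counterclockwise sweep puts A at bearing 153°, so A = M + 6.4·(cos 153°, sin 153°) = (28.00, -3.494). Tangency of A1 to AQ means the radius MA is perpendicular to AQ, so AQ runs along (−sin 153°, cos 153°); with |AQ| = 36.6, Q = (11.38, -36.11). Then |SQ| = |Q − S| = 42.45.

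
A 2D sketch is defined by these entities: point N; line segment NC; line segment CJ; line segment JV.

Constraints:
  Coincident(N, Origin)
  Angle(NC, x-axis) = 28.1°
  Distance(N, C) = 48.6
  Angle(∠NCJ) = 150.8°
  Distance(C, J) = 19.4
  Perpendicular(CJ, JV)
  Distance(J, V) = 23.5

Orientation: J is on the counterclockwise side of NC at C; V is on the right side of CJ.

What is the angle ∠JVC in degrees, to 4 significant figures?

39.54°

N is at the origin; NC runs at 28.1° with length 48.6, so C = 48.6·(cos 28.1°, sin 28.1°) = (42.87, 22.89). ∠NCJ = 150.8°, so CJ runs at 28.1° + (180° − 150.8°) = 57.30° from the x-axis; with |CJ| = 19.4, J = C + 19.4·(cos 57.30°, sin 57.30°) = (53.35, 39.22). The perpendicularity gives JV at right angles to CJ; with |JV| = 23.5 on the right of CJ, V = J + 23.5·(0.8415, -0.5402) = (73.13, 26.52). Then cos ∠JVC = VJ·VC / (|VJ||VC|), giving 39.54°.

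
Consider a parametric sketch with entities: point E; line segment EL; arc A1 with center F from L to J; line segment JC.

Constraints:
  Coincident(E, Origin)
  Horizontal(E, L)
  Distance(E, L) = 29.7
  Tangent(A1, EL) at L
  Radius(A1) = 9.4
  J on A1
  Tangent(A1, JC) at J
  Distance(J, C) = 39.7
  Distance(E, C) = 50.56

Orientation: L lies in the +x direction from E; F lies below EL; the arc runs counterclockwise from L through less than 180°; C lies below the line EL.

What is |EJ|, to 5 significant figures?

22.023

Checks: E = (0.00, 0.00) ✓; |FJ| = 9.400 ✓; ∠(FJ, JC) = 90.00° ✓; |JC| = 39.70 ✓; |EC| = 50.56 ✓.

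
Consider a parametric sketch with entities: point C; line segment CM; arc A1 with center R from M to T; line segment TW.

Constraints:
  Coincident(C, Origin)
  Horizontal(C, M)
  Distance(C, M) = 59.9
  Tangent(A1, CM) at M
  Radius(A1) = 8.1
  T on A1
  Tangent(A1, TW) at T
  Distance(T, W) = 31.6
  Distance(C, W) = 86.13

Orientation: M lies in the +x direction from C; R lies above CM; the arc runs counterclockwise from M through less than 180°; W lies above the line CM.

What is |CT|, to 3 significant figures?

67.7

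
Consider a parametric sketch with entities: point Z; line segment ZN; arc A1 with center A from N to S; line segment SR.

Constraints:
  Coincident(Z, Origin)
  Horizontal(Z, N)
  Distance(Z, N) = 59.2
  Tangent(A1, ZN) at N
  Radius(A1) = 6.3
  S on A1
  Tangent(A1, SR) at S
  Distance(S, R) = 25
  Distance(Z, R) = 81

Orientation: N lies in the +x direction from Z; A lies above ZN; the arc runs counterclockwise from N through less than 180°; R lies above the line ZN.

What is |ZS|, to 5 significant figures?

64.745

Checks: |AN| = 6.300 ✓; |AS| = 6.300 ✓; ∠(AS, SR) = 90.00° ✓; |SR| = 25.00 ✓; |ZR| = 81.00 ✓.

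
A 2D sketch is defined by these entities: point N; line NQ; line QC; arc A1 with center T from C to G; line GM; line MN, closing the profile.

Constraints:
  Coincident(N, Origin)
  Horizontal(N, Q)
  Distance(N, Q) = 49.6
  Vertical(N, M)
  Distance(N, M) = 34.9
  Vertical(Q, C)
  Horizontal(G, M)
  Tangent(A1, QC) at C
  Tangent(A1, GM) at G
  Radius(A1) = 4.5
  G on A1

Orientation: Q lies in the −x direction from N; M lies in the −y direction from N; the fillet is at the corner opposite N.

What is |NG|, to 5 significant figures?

57.026

The virtual corner opposite N is at (-49.600, -34.900). Since A1 is tangent to QC there, TC ⟂ QC and A1 meets GM tangentially, so TG is at right angles to GM, with radius 4.5, so the center T sits 4.5 in from both sides at T = (-45.100, -30.400). That places the tangent points at C = (-49.600, -30.400) on QC and G = (-45.100, -34.900) on GM. Then |NG| = |G − N| = 57.026.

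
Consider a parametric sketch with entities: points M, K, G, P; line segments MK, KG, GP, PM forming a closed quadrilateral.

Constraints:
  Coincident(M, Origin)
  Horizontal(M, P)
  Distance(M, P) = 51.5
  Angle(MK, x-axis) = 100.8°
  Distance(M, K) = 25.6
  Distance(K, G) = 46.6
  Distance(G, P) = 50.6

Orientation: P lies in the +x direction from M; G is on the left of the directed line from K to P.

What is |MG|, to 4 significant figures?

59.93

M is at the origin; MP is horizontal with |MP| = 51.5 and P in +x, so P = (51.5, 0). MK runs at 100.8° with |MK| = 25.6, so K = (-4.797, 25.15). G is determined by |KG| = 46.6 and |GP| = 50.6 together: it lies at the intersection of circle(K, 46.6) and circle(P, 50.6). With |KP| = 61.66, the foot of the radical line on KP is 27.68 from K and the perpendicular offset is √(46.6² − 27.68²) = 37.49. Taking the left-of-KP solution: G = (35.76, 48.09).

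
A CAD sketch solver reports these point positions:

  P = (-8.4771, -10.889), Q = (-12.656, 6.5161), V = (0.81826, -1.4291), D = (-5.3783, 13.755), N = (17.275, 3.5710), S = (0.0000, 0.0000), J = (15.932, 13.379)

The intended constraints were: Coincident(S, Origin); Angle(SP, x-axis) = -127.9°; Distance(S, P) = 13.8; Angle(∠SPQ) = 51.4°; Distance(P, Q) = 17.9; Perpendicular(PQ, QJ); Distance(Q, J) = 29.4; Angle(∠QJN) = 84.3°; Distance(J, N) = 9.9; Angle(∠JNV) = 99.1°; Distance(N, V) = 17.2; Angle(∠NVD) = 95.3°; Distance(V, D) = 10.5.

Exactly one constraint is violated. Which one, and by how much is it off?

Distance(V, D) = 10.5 — off by 5.90.

S = (0.00, 0.00) ✓; SP at -127.9° ✓; |SP| = 13.80 ✓; ∠SPQ = 51.40° ✓; |PQ| = 17.90 ✓; ∠(PQ, QJ) = 90.00° ✓; |QJ| = 29.40 ✓; ∠QJN = 84.30° ✓; |JN| = 9.900 ✓; ∠JNV = 99.10° ✓; |NV| = 17.20 ✓; ∠NVD = 95.30° ✓; |VD| = 16.40 ✗.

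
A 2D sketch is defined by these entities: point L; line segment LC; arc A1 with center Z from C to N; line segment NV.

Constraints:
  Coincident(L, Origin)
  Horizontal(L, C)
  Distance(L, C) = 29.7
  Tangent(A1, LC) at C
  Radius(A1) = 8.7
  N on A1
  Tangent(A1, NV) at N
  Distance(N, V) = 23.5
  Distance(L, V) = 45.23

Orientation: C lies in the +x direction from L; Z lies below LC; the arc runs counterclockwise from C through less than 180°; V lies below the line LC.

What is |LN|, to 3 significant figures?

24.6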